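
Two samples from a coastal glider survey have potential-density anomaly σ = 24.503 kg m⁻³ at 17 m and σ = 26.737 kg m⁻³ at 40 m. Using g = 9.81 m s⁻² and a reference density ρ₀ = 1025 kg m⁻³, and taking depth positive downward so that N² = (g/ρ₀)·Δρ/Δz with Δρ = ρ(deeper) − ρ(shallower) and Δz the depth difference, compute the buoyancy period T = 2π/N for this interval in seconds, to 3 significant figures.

206 s

Δρ = 1026.737 − 1024.503 = 2.234 kg m⁻³ over Δz = 40 − 17 = 23 m.
N² = (9.81/1025) × (2.234/23) = 9.2961 × 10⁻⁴ s⁻².
N = √(9.2961 × 10⁻⁴) = 0.030490 rad s⁻¹, so T = 2π/N = 206.07 s ≈ 206 s.
Since Δρ > 0 the layer is stably stratified.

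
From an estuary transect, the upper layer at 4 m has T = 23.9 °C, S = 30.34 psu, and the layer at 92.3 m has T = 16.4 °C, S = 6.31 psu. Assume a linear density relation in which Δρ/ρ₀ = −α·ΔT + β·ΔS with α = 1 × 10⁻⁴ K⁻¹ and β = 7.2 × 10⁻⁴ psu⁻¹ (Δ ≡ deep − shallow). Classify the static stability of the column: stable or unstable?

unstable

ΔT = 16.4 − 23.9 = -7.5 K and ΔS = 6.31 − 30.34 = -24.03 psu (deep − shallow).
−αΔT = 7.50 × 10⁻⁴; βΔS = -0.0173016; sum Δρ/ρ₀ = -0.0165516.
Δρ/ρ₀ < 0, so Δρ < 0: deeper water is lighter → statically unstable; the column would overturn.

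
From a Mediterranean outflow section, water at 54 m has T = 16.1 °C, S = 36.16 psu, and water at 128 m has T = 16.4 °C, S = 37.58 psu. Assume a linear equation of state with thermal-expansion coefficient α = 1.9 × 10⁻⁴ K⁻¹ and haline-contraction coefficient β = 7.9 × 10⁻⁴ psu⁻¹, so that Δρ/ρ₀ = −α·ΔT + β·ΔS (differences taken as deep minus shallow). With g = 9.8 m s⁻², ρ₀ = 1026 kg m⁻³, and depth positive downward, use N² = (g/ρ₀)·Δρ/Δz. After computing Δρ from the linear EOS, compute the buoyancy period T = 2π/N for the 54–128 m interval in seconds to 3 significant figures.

ΔT = +0.3 K, ΔS = +1.42 psu (deep − shallow).
Δρ/ρ₀ = −αΔT + βΔS = -5.70 × 10⁻⁵ + 1.1218 × 10⁻³ = 1.0648 × 10⁻³, so Δρ ≈ 1.092 kg m⁻³.
N² = (g/ρ₀)·Δρ/Δz = g·(Δρ/ρ₀)/Δz = 9.8 × 1.0648 × 10⁻³ / 74 = 1.4101 × 10⁻⁴ s⁻².
N = √(1.4101 × 10⁻⁴) = 0.011875 rad s⁻¹ → T = 2π/N = 529.11 s ≈ 529 s.

529 s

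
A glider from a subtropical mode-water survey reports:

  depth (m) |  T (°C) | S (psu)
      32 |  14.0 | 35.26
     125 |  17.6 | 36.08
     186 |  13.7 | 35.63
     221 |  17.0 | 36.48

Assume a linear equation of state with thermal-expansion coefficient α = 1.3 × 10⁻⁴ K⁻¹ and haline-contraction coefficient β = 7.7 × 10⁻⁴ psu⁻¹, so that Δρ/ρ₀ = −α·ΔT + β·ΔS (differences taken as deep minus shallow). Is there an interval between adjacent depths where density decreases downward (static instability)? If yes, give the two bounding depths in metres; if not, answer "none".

none

Evaluate Δρ/ρ₀ = −αΔT + βΔS across each adjacent pair:
  32–125 m: −αΔT+βΔS = −(1.3 × 10⁻⁴)(+3.6)+(7.7 × 10⁻⁴)(+0.82) = 1.6 × 10⁻⁴ → stable
  125–186 m: −αΔT+βΔS = −(1.3 × 10⁻⁴)(-3.9)+(7.7 × 10⁻⁴)(-0.45) = 1.6 × 10⁻⁴ → stable
  186–221 m: −αΔT+βΔS = −(1.3 × 10⁻⁴)(+3.3)+(7.7 × 10⁻⁴)(+0.85) = 2.3 × 10⁻⁴ → stable
Every interval has Δρ > 0: the column is stably stratified throughout.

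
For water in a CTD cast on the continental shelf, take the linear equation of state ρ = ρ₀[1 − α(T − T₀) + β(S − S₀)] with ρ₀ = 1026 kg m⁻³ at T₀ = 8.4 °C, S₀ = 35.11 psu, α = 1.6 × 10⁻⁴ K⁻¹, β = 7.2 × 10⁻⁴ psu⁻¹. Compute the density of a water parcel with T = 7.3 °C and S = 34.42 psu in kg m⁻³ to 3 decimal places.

1025.671 kg m⁻³

T − T₀ = -1.1 K, S − S₀ = -0.69 psu.
Bracket = 1 − α·(-1.1) + β·(-0.69) = 1 + (-3.208 × 10⁻⁴) = 0.9996792.
ρ = 1026 × 0.9996792 = 1025.671 kg m⁻³.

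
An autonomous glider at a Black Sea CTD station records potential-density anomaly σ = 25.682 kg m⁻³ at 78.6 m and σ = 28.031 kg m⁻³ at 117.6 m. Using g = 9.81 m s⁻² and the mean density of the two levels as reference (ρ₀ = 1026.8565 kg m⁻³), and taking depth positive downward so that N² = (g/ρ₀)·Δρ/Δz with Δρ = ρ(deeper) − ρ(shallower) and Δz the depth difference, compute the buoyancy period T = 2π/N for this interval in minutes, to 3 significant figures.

Δρ = 1028.031 − 1025.682 = 2.349 kg m⁻³ over Δz = 117.6 − 78.6 = 39 m.
N² = (9.81/1026.8565) × (2.349/39) = 5.7541 × 10⁻⁴ s⁻².
N = √(5.7541 × 10⁻⁴) = 0.023988 rad s⁻¹, so T = 2π/N = 261.93 s = 4.3655 min ≈ 4.37 min.

4.37 min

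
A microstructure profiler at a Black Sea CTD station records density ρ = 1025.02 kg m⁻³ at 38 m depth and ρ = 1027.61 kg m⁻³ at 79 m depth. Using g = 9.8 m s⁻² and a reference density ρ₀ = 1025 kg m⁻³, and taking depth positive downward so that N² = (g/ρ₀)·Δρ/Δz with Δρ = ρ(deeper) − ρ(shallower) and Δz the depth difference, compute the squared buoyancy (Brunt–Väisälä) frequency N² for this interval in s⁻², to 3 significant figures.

6.04 × 10⁻⁴ s⁻²

Δρ = 1027.61 − 1025.02 = 2.59 kg m⁻³ over Δz = 79 − 38 = 41 m.
N² = (9.8/1025) × (2.59/41) = 6.0397 × 10⁻⁴ s⁻² ≈ 6.04 × 10⁻⁴ s⁻².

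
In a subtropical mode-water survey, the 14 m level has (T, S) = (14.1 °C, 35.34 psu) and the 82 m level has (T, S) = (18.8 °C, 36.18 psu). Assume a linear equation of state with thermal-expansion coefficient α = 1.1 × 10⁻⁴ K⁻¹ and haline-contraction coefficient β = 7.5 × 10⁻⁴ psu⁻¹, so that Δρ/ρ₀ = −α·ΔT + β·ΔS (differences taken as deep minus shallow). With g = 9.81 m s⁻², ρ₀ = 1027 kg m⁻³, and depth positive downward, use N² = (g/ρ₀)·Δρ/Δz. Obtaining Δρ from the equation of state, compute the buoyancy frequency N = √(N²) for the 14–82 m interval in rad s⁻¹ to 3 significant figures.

4.04 × 10⁻³ rad s⁻¹

ΔT = +4.7 K, ΔS = +0.84 psu (deep − shallow).
Δρ/ρ₀ = −αΔT + βΔS = -5.17 × 10⁻⁴ + 6.30 × 10⁻⁴ = 1.13 × 10⁻⁴, so Δρ ≈ 0.1161 kg m⁻³.
N² = (g/ρ₀)·Δρ/Δz = g·(Δρ/ρ₀)/Δz = 9.81 × 1.13 × 10⁻⁴ / 68 = 1.6302 × 10⁻⁵ s⁻².
N = √(1.6302 × 10⁻⁵) = 4.0376 × 10⁻³ rad s⁻¹ ≈ 4.04 × 10⁻³ rad s⁻¹.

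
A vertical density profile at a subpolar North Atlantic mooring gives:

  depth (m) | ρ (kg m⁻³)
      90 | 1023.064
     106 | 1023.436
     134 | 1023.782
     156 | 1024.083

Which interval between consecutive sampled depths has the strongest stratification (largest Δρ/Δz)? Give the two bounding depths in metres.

Compute the density gradient over each adjacent pair:
  90–106 m: Δρ/Δz = 0.372/16 = 0.023 kg m⁻⁴
  106–134 m: Δρ/Δz = 0.346/28 = 0.012 kg m⁻⁴
  134–156 m: Δρ/Δz = 0.301/22 = 0.014 kg m⁻⁴
The largest gradient is in the 90–106 m interval — the pycnocline.

90–106 m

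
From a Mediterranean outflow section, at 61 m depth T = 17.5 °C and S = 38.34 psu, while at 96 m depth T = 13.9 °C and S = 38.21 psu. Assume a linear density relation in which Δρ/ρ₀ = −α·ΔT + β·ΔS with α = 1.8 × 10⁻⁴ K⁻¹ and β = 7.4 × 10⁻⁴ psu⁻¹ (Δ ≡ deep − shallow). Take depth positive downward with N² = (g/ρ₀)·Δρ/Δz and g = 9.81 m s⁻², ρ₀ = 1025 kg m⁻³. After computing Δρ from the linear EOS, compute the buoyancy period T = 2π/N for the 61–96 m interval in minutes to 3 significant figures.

8.42 min

ΔT = -3.6 K, ΔS = -0.13 psu (deep − shallow).
Δρ/ρ₀ = −αΔT + βΔS = 6.48 × 10⁻⁴ − 9.62 × 10⁻⁵ = 5.518 × 10⁻⁴, so Δρ ≈ 0.5656 kg m⁻³.
N² = (g/ρ₀)·Δρ/Δz = g·(Δρ/ρ₀)/Δz = 9.81 × 5.518 × 10⁻⁴ / 35 = 1.5466 × 10⁻⁴ s⁻².
N = √(1.5466 × 10⁻⁴) = 0.012436 rad s⁻¹ → T = 2π/N = 505.24 s = 8.4207 min ≈ 8.42 min.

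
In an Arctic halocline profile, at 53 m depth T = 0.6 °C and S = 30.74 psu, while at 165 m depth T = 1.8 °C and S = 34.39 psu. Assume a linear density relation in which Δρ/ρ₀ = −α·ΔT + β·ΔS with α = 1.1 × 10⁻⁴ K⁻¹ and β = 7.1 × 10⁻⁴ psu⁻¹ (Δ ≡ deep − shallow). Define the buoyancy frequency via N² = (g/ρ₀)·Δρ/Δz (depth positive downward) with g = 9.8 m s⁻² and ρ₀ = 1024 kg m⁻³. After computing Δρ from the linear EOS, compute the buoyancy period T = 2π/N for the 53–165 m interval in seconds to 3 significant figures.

ΔT = +1.2 K, ΔS = +3.65 psu (deep − shallow).
Δρ/ρ₀ = −αΔT + βΔS = -1.32 × 10⁻⁴ + 2.5915 × 10⁻³ = 2.4595 × 10⁻³, so Δρ ≈ 2.519 kg m⁻³.
N² = (g/ρ₀)·Δρ/Δz = g·(Δρ/ρ₀)/Δz = 9.8 × 2.4595 × 10⁻³ / 112 = 2.1521 × 10⁻⁴ s⁻².
N = √(2.1521 × 10⁻⁴) = 0.014670 rad s⁻¹ → T = 2π/N = 428.30 s ≈ 428 s.

428 s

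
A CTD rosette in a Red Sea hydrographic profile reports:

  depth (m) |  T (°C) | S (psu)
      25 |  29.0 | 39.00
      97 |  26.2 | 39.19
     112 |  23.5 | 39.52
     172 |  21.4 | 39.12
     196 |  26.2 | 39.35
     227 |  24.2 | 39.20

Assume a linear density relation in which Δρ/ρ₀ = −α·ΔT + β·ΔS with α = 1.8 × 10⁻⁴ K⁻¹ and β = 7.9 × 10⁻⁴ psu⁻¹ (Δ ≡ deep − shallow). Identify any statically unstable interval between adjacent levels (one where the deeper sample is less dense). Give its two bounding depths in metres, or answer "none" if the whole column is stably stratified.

Evaluate Δρ/ρ₀ = −αΔT + βΔS across each adjacent pair:
  25–97 m: −αΔT+βΔS = −(1.8 × 10⁻⁴)(-2.8)+(7.9 × 10⁻⁴)(+0.19) = 6.5 × 10⁻⁴ → stable
  97–112 m: −αΔT+βΔS = −(1.8 × 10⁻⁴)(-2.7)+(7.9 × 10⁻⁴)(+0.33) = 7.5 × 10⁻⁴ → stable
  112–172 m: −αΔT+βΔS = −(1.8 × 10⁻⁴)(-2.1)+(7.9 × 10⁻⁴)(-0.40) = 6.2 × 10⁻⁵ → stable
  172–196 m: −αΔT+βΔS = −(1.8 × 10⁻⁴)(+4.8)+(7.9 × 10⁻⁴)(+0.23) = -6.8 × 10⁻⁴ → UNSTABLE
  196–227 m: −αΔT+βΔS = −(1.8 × 10⁻⁴)(-2.0)+(7.9 × 10⁻⁴)(-0.15) = 2.4 × 10⁻⁴ → stable
The 172–196 m interval has Δρ < 0: lighter water underlies denser water.

172–196 m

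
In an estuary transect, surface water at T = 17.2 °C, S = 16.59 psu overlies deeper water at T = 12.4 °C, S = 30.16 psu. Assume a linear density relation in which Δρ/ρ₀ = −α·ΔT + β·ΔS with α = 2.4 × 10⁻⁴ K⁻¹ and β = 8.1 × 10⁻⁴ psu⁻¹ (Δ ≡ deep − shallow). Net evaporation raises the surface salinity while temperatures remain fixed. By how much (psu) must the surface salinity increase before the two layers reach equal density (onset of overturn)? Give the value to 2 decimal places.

14.99 psu

Neutral buoyancy requires −α(T_deep − T_surf) + β(S_deep − S_surf′) = 0.
S_surf′ = S_deep − (α/β)·ΔT = 30.16 − (2.4 × 10⁻⁴/8.1 × 10⁻⁴)·(-4.8) = 31.5822 psu.
Increase required: 31.5822 − 16.59 = 14.9922 psu.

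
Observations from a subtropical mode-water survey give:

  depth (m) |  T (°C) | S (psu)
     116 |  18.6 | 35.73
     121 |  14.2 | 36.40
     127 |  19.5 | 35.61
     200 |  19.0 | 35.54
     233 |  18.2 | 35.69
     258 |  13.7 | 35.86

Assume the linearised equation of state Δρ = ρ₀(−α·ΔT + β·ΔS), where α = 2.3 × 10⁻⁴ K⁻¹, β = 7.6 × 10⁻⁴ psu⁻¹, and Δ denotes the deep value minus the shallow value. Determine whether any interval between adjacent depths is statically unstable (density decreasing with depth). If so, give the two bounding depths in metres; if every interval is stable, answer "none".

121–127 m

Evaluate Δρ/ρ₀ = −αΔT + βΔS across each adjacent pair:
  116–121 m: −αΔT+βΔS = −(2.3 × 10⁻⁴)(-4.4)+(7.6 × 10⁻⁴)(+0.67) = 1.5 × 10⁻³ → stable
  121–127 m: −αΔT+βΔS = −(2.3 × 10⁻⁴)(+5.3)+(7.6 × 10⁻⁴)(-0.79) = -1.8 × 10⁻³ → UNSTABLE
  127–200 m: −αΔT+βΔS = −(2.3 × 10⁻⁴)(-0.5)+(7.6 × 10⁻⁴)(-0.07) = 6.2 × 10⁻⁵ → stable
  200–233 m: −αΔT+βΔS = −(2.3 × 10⁻⁴)(-0.8)+(7.6 × 10⁻⁴)(+0.15) = 3.0 × 10⁻⁴ → stable
  233–258 m: −αΔT+βΔS = −(2.3 × 10⁻⁴)(-4.5)+(7.6 × 10⁻⁴)(+0.17) = 1.2 × 10⁻³ → stable
The 121–127 m interval has Δρ < 0: lighter water underlies denser water.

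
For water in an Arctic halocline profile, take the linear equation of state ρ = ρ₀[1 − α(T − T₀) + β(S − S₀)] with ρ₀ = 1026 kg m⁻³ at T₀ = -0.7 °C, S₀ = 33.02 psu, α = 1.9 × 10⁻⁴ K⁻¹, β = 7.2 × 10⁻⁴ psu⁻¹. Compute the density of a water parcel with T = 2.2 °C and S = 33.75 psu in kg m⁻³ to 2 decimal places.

1025.97 kg m⁻³

T − T₀ = +2.9 K, S − S₀ = +0.73 psu.
Bracket = 1 − α·(+2.9) + β·(+0.73) = 1 + (-2.54 × 10⁻⁵) = 0.9999746.
ρ = 1026 × 0.9999746 = 1025.97 kg m⁻³.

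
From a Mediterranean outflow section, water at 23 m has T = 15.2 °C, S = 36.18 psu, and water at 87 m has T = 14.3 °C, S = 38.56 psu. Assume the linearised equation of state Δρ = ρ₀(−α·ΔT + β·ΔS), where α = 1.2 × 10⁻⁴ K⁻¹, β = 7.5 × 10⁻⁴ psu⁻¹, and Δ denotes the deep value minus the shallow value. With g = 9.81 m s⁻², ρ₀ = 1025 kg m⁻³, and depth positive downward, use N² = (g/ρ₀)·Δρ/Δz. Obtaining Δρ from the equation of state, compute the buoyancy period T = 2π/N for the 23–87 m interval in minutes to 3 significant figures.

6.15 min

ΔT = -0.9 K, ΔS = +2.38 psu (deep − shallow).
Δρ/ρ₀ = −αΔT + βΔS = 1.08 × 10⁻⁴ + 1.785 × 10⁻³ = 1.893 × 10⁻³, so Δρ ≈ 1.940 kg m⁻³.
N² = (g/ρ₀)·Δρ/Δz = g·(Δρ/ρ₀)/Δz = 9.81 × 1.893 × 10⁻³ / 64 = 2.9016 × 10⁻⁴ s⁻².
N = √(2.9016 × 10⁻⁴) = 0.017034 rad s⁻¹ → T = 2π/N = 368.86 s = 6.1477 min ≈ 6.15 min.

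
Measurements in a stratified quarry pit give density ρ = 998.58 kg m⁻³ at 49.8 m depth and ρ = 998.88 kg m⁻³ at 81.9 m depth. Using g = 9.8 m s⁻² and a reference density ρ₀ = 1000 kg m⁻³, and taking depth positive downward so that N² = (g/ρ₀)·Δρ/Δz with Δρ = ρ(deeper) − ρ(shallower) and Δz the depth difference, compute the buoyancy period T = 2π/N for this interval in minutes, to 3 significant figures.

Δρ = 998.88 − 998.58 = 0.30 kg m⁻³ over Δz = 81.9 − 49.8 = 32.1 m.
N² = (9.8/1000) × (0.30/32.1) = 9.1589 × 10⁻⁵ s⁻².
N = √(9.1589 × 10⁻⁵) = 9.5702 × 10⁻³ rad s⁻¹, so T = 2π/N = 656.54 s = 10.942 min ≈ 10.9 min.

10.9 min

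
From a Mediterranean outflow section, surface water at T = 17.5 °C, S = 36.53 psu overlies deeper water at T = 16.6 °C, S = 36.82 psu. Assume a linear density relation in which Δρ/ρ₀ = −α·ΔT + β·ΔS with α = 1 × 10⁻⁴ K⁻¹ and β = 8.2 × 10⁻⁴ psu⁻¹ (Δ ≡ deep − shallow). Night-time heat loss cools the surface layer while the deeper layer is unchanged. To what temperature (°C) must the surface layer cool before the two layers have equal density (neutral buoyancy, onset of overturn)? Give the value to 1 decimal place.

14.2 °C

Neutral buoyancy requires Δρ = 0, i.e. −α(T_deep − T_surf′) + β(S_deep − S_surf) = 0.
T_surf′ = T_deep − (β/α)·ΔS = 16.6 − (8.2 × 10⁻⁴/1 × 10⁻⁴)·(+0.29) = 14.222 °C.
Cooling required: 17.5 − (14.222) = 3.278 °C.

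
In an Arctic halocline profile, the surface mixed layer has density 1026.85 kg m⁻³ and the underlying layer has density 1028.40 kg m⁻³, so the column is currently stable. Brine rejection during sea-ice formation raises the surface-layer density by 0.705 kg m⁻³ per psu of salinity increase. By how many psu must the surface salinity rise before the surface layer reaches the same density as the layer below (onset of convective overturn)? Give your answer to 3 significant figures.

Density deficit of the surface layer: 1028.40 − 1026.85 = 1.55 kg m⁻³.
Required change = 1.55 / 0.705 = 2.20 psu.

2.20 psu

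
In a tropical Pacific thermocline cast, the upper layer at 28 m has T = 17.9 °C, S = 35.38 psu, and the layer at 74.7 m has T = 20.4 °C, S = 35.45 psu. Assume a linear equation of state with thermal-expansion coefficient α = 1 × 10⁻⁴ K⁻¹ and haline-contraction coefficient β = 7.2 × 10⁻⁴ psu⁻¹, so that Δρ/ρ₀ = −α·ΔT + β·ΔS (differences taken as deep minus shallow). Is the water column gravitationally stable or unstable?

ΔT = 20.4 − 17.9 = +2.5 K and ΔS = 35.45 − 35.38 = +0.07 psu (deep − shallow).
−αΔT = -2.50 × 10⁻⁴; βΔS = 5.04 × 10⁻⁵; sum Δρ/ρ₀ = -1.996 × 10⁻⁴.
Δρ/ρ₀ < 0, so Δρ < 0: deeper water is lighter → statically unstable; the column would overturn.

unstable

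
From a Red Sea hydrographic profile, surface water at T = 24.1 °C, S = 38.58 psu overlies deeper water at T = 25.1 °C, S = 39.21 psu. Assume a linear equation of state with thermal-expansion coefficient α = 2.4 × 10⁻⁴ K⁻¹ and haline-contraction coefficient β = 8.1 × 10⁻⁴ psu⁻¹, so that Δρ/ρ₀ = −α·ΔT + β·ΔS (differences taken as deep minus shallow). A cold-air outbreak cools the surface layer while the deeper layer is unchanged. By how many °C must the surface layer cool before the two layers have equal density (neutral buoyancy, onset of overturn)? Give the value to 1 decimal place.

1.1 °C

Neutral buoyancy requires Δρ = 0, i.e. −α(T_deep − T_surf′) + β(S_deep − S_surf) = 0.
T_surf′ = T_deep − (β/α)·ΔS = 25.1 − (8.1 × 10⁻⁴/2.4 × 10⁻⁴)·(+0.63) = 22.974 °C.
Cooling required: 24.1 − (22.974) = 1.126 °C.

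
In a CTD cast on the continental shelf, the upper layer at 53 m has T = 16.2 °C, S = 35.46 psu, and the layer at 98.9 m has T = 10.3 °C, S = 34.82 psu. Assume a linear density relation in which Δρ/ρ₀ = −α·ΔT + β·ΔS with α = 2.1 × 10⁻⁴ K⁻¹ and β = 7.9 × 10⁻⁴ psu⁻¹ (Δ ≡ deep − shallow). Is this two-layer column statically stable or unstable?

ΔT = 10.3 − 16.2 = -5.9 K and ΔS = 34.82 − 35.46 = -0.64 psu (deep − shallow).
−αΔT = 1.239 × 10⁻³; βΔS = -5.056 × 10⁻⁴; sum Δρ/ρ₀ = 7.334 × 10⁻⁴.
Δρ/ρ₀ > 0, so Δρ > 0: deeper water is denser → statically stable.

stable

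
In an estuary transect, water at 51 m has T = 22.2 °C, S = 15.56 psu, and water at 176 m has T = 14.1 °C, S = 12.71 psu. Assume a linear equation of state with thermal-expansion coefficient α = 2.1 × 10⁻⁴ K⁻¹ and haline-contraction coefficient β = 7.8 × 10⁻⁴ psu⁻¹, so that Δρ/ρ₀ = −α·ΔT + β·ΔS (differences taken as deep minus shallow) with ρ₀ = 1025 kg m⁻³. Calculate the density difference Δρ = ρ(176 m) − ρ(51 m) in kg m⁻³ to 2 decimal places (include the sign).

ΔT = -8.1 K, ΔS = -2.85 psu (deep − shallow).
Δρ/ρ₀ = −(2.1 × 10⁻⁴)(-8.1) + (7.8 × 10⁻⁴)(-2.85) = -5.22 × 10⁻⁴.
Δρ = 1025 × (-5.22 × 10⁻⁴) = -0.54 kg m⁻³.
Negative Δρ: lighter below, statically unstable.

-0.54 kg m⁻³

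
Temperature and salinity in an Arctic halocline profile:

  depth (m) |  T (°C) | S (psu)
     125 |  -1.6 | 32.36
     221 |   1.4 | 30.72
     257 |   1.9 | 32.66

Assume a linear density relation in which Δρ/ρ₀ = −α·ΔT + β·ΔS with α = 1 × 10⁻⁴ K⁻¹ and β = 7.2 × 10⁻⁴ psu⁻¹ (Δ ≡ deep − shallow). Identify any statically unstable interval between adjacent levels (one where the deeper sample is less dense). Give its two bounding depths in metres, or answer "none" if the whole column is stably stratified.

Evaluate Δρ/ρ₀ = −αΔT + βΔS across each adjacent pair:
  125–221 m: −αΔT+βΔS = −(1 × 10⁻⁴)(+3.0)+(7.2 × 10⁻⁴)(-1.64) = -1.5 × 10⁻³ → UNSTABLE
  221–257 m: −αΔT+βΔS = −(1 × 10⁻⁴)(+0.5)+(7.2 × 10⁻⁴)(+1.94) = 1.3 × 10⁻³ → stable
The 125–221 m interval has Δρ < 0: lighter water underlies denser water.

125–221 m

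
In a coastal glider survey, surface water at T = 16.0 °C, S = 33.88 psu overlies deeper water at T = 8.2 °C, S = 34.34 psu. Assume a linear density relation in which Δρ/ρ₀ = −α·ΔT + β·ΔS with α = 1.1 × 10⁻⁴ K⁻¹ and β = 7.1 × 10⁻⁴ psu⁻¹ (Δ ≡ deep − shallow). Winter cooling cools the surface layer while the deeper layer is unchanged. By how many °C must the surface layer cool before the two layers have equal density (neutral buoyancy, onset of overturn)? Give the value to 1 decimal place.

Neutral buoyancy requires Δρ = 0, i.e. −α(T_deep − T_surf′) + β(S_deep − S_surf) = 0.
T_surf′ = T_deep − (β/α)·ΔS = 8.2 − (7.1 × 10⁻⁴/1.1 × 10⁻⁴)·(+0.46) = 5.231 °C.
Cooling required: 16.0 − (5.231) = 10.769 °C.

10.8 °C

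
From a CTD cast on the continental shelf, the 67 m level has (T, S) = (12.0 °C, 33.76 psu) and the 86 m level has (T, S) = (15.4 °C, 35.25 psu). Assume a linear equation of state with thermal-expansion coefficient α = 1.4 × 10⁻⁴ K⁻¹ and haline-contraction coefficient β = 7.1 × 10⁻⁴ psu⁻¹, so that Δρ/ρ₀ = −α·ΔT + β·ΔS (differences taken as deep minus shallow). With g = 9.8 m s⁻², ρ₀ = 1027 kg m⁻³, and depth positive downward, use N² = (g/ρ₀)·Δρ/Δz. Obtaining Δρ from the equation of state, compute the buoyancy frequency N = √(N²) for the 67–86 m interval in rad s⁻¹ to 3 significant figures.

0.0173 rad s⁻¹

ΔT = +3.4 K, ΔS = +1.49 psu (deep − shallow).
Δρ/ρ₀ = −αΔT + βΔS = -4.76 × 10⁻⁴ + 1.0579 × 10⁻³ = 5.819 × 10⁻⁴, so Δρ ≈ 0.5976 kg m⁻³.
N² = (g/ρ₀)·Δρ/Δz = g·(Δρ/ρ₀)/Δz = 9.8 × 5.819 × 10⁻⁴ / 19 = 3.0014 × 10⁻⁴ s⁻².
N = √(3.0014 × 10⁻⁴) = 0.017325 rad s⁻¹ ≈ 0.0173 rad s⁻¹.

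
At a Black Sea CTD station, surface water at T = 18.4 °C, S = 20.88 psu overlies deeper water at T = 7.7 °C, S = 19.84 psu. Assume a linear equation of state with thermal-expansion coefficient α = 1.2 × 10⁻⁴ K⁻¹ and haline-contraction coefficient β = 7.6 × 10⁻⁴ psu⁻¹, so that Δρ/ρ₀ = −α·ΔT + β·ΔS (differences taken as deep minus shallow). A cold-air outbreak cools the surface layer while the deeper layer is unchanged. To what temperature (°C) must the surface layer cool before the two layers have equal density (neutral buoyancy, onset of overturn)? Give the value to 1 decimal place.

Neutral buoyancy requires Δρ = 0, i.e. −α(T_deep − T_surf′) + β(S_deep − S_surf) = 0.
T_surf′ = T_deep − (β/α)·ΔS = 7.7 − (7.6 × 10⁻⁴/1.2 × 10⁻⁴)·(-1.04) = 14.287 °C.
Cooling required: 18.4 − (14.287) = 4.113 °C.

14.3 °C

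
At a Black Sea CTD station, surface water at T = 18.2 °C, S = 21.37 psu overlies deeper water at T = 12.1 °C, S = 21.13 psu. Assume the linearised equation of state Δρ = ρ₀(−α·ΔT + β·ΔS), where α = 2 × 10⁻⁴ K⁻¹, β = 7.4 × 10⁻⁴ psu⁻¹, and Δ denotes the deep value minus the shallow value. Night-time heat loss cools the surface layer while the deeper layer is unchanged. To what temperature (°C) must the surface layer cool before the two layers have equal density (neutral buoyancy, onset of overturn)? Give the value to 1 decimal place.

Neutral buoyancy requires Δρ = 0, i.e. −α(T_deep − T_surf′) + β(S_deep − S_surf) = 0.
T_surf′ = T_deep − (β/α)·ΔS = 12.1 − (7.4 × 10⁻⁴/2 × 10⁻⁴)·(-0.24) = 12.988 °C.
Cooling required: 18.2 − (12.988) = 5.212 °C.

13.0 °C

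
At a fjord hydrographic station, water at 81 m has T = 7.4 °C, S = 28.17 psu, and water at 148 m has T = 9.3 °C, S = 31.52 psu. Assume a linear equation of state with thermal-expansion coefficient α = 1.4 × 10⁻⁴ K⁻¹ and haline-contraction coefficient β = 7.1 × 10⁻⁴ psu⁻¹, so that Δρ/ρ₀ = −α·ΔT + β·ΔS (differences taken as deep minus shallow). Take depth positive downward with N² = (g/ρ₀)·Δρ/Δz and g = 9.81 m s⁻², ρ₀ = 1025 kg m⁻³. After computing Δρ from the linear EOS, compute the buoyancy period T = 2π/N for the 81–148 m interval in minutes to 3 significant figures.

5.95 min

ΔT = +1.9 K, ΔS = +3.35 psu (deep − shallow).
Δρ/ρ₀ = −αΔT + βΔS = -2.66 × 10⁻⁴ + 2.3785 × 10⁻³ = 2.1125 × 10⁻³, so Δρ ≈ 2.165 kg m⁻³.
N² = (g/ρ₀)·Δρ/Δz = g·(Δρ/ρ₀)/Δz = 9.81 × 2.1125 × 10⁻³ / 67 = 3.0931 × 10⁻⁴ s⁻².
N = √(3.0931 × 10⁻⁴) = 0.017587 rad s⁻¹ → T = 2π/N = 357.26 s = 5.9543 min ≈ 5.95 min.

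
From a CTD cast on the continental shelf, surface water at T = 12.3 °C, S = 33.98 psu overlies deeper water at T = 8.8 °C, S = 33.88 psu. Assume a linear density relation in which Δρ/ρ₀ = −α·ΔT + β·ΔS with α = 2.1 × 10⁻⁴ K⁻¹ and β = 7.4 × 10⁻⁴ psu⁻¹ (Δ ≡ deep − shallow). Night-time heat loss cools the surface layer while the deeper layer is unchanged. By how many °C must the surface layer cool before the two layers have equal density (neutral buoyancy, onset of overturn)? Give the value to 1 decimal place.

3.1 °C

Neutral buoyancy requires Δρ = 0, i.e. −α(T_deep − T_surf′) + β(S_deep − S_surf) = 0.
T_surf′ = T_deep − (β/α)·ΔS = 8.8 − (7.4 × 10⁻⁴/2.1 × 10⁻⁴)·(-0.10) = 9.152 °C.
Cooling required: 12.3 − (9.152) = 3.148 °C.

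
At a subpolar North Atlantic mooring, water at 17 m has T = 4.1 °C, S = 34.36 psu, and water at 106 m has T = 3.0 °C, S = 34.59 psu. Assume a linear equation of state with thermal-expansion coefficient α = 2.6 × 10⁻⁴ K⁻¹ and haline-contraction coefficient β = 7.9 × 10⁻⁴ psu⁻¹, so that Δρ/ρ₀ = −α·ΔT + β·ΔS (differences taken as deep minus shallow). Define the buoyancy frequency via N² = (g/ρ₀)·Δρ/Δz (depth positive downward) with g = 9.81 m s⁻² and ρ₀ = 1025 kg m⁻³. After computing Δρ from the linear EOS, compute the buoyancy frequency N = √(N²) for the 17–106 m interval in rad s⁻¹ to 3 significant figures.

ΔT = -1.1 K, ΔS = +0.23 psu (deep − shallow).
Δρ/ρ₀ = −αΔT + βΔS = 2.86 × 10⁻⁴ + 1.817 × 10⁻⁴ = 4.677 × 10⁻⁴, so Δρ ≈ 0.4794 kg m⁻³.
N² = (g/ρ₀)·Δρ/Δz = g·(Δρ/ρ₀)/Δz = 9.81 × 4.677 × 10⁻⁴ / 89 = 5.1552 × 10⁻⁵ s⁻².
N = √(5.1552 × 10⁻⁵) = 7.1800 × 10⁻³ rad s⁻¹ ≈ 7.18 × 10⁻³ rad s⁻¹.

7.18 × 10⁻³ rad s⁻¹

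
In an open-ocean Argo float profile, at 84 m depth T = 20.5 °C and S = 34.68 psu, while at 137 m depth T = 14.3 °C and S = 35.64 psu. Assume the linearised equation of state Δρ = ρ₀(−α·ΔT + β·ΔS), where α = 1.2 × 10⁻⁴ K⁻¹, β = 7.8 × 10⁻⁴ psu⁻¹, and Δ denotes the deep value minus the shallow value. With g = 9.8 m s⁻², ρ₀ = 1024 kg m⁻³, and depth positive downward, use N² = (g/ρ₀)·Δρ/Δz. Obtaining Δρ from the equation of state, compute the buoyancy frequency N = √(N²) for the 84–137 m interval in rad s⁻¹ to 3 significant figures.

0.0166 rad s⁻¹

ΔT = -6.2 K, ΔS = +0.96 psu (deep − shallow).
Δρ/ρ₀ = −αΔT + βΔS = 7.44 × 10⁻⁴ + 7.488 × 10⁻⁴ = 1.4928 × 10⁻³, so Δρ ≈ 1.529 kg m⁻³.
N² = (g/ρ₀)·Δρ/Δz = g·(Δρ/ρ₀)/Δz = 9.8 × 1.4928 × 10⁻³ / 53 = 2.7603 × 10⁻⁴ s⁻².
N = √(2.7603 × 10⁻⁴) = 0.016614 rad s⁻¹ ≈ 0.0166 rad s⁻¹.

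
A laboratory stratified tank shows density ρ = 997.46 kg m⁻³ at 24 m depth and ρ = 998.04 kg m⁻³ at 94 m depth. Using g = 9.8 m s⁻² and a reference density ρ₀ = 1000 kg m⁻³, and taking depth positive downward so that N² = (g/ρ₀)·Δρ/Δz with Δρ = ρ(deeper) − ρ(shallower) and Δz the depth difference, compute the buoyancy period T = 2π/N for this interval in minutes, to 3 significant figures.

Δρ = 998.04 − 997.46 = 0.58 kg m⁻³ over Δz = 94 − 24 = 70 m.
N² = (9.8/1000) × (0.58/70) = 8.1200 × 10⁻⁵ s⁻².
N = √(8.1200 × 10⁻⁵) = 9.0111 × 10⁻³ rad s⁻¹, so T = 2π/N = 697.27 s = 11.621 min ≈ 11.6 min.

11.6 min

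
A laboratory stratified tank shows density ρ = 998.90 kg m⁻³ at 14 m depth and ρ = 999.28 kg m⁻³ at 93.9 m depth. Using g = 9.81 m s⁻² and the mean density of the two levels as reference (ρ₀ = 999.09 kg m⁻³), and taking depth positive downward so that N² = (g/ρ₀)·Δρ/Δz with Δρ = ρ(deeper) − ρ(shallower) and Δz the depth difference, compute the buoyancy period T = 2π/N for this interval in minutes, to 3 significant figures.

Δρ = 999.28 − 998.90 = 0.38 kg m⁻³ over Δz = 93.9 − 14 = 79.9 m.
N² = (9.81/999.09) × (0.38/79.9) = 4.6698 × 10⁻⁵ s⁻².
N = √(4.6698 × 10⁻⁵) = 6.8336 × 10⁻³ rad s⁻¹, so T = 2π/N = 919.45 s = 15.324 min ≈ 15.3 min.

15.3 min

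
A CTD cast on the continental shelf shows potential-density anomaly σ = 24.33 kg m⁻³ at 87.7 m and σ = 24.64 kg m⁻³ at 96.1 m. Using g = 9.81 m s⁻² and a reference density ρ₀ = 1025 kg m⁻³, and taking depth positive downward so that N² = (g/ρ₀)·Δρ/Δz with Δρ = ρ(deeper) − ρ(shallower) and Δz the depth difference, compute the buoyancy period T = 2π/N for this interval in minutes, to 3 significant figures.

5.57 min

Δρ = 1024.64 − 1024.33 = 0.31 kg m⁻³ over Δz = 96.1 − 87.7 = 8.4 m.
N² = (9.81/1025) × (0.31/8.4) = 3.5321 × 10⁻⁴ s⁻².
N = √(3.5321 × 10⁻⁴) = 0.018794 rad s⁻¹, so T = 2π/N = 334.32 s = 5.5720 min ≈ 5.57 min.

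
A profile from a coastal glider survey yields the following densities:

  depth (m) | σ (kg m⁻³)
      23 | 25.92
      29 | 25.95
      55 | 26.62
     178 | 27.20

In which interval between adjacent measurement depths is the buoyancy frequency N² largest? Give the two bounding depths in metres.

29–55 m

Compute the density gradient over each adjacent pair:
  23–29 m: Δρ/Δz = 0.03/6 = 5.0 × 10⁻³ kg m⁻⁴
  29–55 m: Δρ/Δz = 0.67/26 = 0.026 kg m⁻⁴
  55–178 m: Δρ/Δz = 0.58/123 = 4.7 × 10⁻³ kg m⁻⁴
The largest gradient is in the 29–55 m interval — the pycnocline.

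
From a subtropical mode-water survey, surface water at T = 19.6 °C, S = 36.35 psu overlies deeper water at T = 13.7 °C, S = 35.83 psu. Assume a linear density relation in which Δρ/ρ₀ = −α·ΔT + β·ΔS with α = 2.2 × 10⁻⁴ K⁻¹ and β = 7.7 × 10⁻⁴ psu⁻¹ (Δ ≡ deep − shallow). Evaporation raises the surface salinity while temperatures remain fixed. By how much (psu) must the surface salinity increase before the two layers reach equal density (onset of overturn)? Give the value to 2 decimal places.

Neutral buoyancy requires −α(T_deep − T_surf) + β(S_deep − S_surf′) = 0.
S_surf′ = S_deep − (α/β)·ΔT = 35.83 − (2.2 × 10⁻⁴/7.7 × 10⁻⁴)·(-5.9) = 37.5157 psu.
Increase required: 37.5157 − 36.35 = 1.1657 psu.

1.17 psu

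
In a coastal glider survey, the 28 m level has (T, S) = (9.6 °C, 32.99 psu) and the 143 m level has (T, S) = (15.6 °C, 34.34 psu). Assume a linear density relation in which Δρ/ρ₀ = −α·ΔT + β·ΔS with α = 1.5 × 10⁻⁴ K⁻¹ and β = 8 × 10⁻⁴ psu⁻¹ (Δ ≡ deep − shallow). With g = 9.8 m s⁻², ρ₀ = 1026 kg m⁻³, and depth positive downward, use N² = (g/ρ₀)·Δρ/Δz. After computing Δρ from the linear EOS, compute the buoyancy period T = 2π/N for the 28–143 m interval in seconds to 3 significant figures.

1.60 × 10³ s

ΔT = +6.0 K, ΔS = +1.35 psu (deep − shallow).
Δρ/ρ₀ = −αΔT + βΔS = -9.00 × 10⁻⁴ + 1.08 × 10⁻³ = 1.80 × 10⁻⁴, so Δρ ≈ 0.1847 kg m⁻³.
N² = (g/ρ₀)·Δρ/Δz = g·(Δρ/ρ₀)/Δz = 9.8 × 1.80 × 10⁻⁴ / 115 = 1.5339 × 10⁻⁵ s⁻².
N = √(1.5339 × 10⁻⁵) = 3.9165 × 10⁻³ rad s⁻¹ → T = 2π/N = 1.6043 × 10³ s ≈ 1.60 × 10³ s.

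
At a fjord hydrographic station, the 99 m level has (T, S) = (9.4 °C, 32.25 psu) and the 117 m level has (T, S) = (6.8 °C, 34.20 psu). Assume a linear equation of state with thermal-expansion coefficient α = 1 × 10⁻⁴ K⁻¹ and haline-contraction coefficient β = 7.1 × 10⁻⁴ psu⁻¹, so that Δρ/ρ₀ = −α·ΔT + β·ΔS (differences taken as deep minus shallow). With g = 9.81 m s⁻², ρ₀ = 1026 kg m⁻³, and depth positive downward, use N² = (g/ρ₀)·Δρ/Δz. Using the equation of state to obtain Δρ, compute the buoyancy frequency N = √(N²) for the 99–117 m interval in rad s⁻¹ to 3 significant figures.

0.0299 rad s⁻¹

ΔT = -2.6 K, ΔS = +1.95 psu (deep − shallow).
Δρ/ρ₀ = −αΔT + βΔS = 2.60 × 10⁻⁴ + 1.3845 × 10⁻³ = 1.6445 × 10⁻³, so Δρ ≈ 1.687 kg m⁻³.
N² = (g/ρ₀)·Δρ/Δz = g·(Δρ/ρ₀)/Δz = 9.81 × 1.6445 × 10⁻³ / 18 = 8.9625 × 10⁻⁴ s⁻².
N = √(8.9625 × 10⁻⁴) = 0.029937 rad s⁻¹ ≈ 0.0299 rad s⁻¹.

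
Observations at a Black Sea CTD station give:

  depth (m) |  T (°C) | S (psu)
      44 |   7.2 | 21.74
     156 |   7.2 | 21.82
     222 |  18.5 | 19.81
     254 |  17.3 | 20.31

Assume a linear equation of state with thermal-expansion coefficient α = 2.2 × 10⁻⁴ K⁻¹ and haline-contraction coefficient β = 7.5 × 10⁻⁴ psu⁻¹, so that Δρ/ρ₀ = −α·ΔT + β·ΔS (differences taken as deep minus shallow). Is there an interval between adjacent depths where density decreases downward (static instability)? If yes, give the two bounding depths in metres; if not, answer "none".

Evaluate Δρ/ρ₀ = −αΔT + βΔS across each adjacent pair:
  44–156 m: −αΔT+βΔS = −(2.2 × 10⁻⁴)(+0.0)+(7.5 × 10⁻⁴)(+0.08) = 6.0 × 10⁻⁵ → stable
  156–222 m: −αΔT+βΔS = −(2.2 × 10⁻⁴)(+11.3)+(7.5 × 10⁻⁴)(-2.01) = -4.0 × 10⁻³ → UNSTABLE
  222–254 m: −αΔT+βΔS = −(2.2 × 10⁻⁴)(-1.2)+(7.5 × 10⁻⁴)(+0.50) = 6.4 × 10⁻⁴ → stable
The 156–222 m interval has Δρ < 0: lighter water underlies denser water.

156–222 m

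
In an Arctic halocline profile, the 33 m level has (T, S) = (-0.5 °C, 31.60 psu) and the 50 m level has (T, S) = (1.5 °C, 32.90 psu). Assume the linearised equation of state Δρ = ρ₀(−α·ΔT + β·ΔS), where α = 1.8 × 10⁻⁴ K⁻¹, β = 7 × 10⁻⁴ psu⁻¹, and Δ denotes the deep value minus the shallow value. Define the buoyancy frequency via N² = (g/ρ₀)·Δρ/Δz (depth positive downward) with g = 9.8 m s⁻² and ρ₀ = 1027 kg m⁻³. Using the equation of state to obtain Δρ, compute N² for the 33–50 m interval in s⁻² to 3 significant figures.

ΔT = +2.0 K, ΔS = +1.30 psu (deep − shallow).
Δρ/ρ₀ = −αΔT + βΔS = -3.60 × 10⁻⁴ + 9.10 × 10⁻⁴ = 5.50 × 10⁻⁴, so Δρ ≈ 0.5648 kg m⁻³.
N² = (g/ρ₀)·Δρ/Δz = g·(Δρ/ρ₀)/Δz = 9.8 × 5.50 × 10⁻⁴ / 17 = 3.1706 × 10⁻⁴ s⁻² ≈ 3.17 × 10⁻⁴ s⁻².

3.17 × 10⁻⁴ s⁻²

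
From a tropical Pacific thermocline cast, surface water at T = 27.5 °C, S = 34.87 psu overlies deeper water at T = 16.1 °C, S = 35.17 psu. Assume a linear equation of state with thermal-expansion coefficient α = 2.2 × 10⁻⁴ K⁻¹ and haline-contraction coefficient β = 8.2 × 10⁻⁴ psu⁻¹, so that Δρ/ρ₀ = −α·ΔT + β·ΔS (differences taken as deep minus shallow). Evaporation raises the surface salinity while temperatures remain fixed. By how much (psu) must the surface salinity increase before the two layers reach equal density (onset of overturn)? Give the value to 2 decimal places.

3.36 psu

Neutral buoyancy requires −α(T_deep − T_surf) + β(S_deep − S_surf′) = 0.
S_surf′ = S_deep − (α/β)·ΔT = 35.17 − (2.2 × 10⁻⁴/8.2 × 10⁻⁴)·(-11.4) = 38.2285 psu.
Increase required: 38.2285 − 34.87 = 3.3585 psu.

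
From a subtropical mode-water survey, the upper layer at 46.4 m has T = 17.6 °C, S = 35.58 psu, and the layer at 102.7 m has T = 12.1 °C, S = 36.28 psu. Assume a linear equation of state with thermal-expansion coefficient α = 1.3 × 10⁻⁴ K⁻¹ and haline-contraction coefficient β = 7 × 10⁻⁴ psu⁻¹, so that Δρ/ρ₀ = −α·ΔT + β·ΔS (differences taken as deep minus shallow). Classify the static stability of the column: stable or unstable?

ΔT = 12.1 − 17.6 = -5.5 K and ΔS = 36.28 − 35.58 = +0.70 psu (deep − shallow).
−αΔT = 7.15 × 10⁻⁴; βΔS = 4.90 × 10⁻⁴; sum Δρ/ρ₀ = 1.205 × 10⁻³.
Δρ/ρ₀ > 0, so Δρ > 0: deeper water is denser → statically stable.

stable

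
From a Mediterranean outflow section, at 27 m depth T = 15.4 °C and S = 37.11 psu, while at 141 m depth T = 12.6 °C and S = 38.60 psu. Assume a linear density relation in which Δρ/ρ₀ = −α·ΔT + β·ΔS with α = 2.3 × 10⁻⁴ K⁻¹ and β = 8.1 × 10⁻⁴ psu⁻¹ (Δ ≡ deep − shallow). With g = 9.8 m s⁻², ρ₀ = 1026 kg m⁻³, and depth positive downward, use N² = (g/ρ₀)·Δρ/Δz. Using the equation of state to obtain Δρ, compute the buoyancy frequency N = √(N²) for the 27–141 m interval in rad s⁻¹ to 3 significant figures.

ΔT = -2.8 K, ΔS = +1.49 psu (deep − shallow).
Δρ/ρ₀ = −αΔT + βΔS = 6.44 × 10⁻⁴ + 1.2069 × 10⁻³ = 1.8509 × 10⁻³, so Δρ ≈ 1.899 kg m⁻³.
N² = (g/ρ₀)·Δρ/Δz = g·(Δρ/ρ₀)/Δz = 9.8 × 1.8509 × 10⁻³ / 114 = 1.5911 × 10⁻⁴ s⁻².
N = √(1.5911 × 10⁻⁴) = 0.012614 rad s⁻¹ ≈ 0.0126 rad s⁻¹.

0.0126 rad s⁻¹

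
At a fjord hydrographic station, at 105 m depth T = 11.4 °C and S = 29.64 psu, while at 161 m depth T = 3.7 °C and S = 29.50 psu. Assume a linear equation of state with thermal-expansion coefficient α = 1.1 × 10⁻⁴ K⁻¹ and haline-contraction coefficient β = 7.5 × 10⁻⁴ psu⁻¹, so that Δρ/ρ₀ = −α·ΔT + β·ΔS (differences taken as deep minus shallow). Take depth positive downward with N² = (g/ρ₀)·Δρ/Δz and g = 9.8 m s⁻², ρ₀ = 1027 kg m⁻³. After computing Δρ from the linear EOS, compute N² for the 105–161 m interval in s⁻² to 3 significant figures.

1.30 × 10⁻⁴ s⁻²

ΔT = -7.7 K, ΔS = -0.14 psu (deep − shallow).
Δρ/ρ₀ = −αΔT + βΔS = 8.47 × 10⁻⁴ − 1.05 × 10⁻⁴ = 7.42 × 10⁻⁴, so Δρ ≈ 0.7620 kg m⁻³.
N² = (g/ρ₀)·Δρ/Δz = g·(Δρ/ρ₀)/Δz = 9.8 × 7.42 × 10⁻⁴ / 56 = 1.2985 × 10⁻⁴ s⁻² ≈ 1.30 × 10⁻⁴ s⁻².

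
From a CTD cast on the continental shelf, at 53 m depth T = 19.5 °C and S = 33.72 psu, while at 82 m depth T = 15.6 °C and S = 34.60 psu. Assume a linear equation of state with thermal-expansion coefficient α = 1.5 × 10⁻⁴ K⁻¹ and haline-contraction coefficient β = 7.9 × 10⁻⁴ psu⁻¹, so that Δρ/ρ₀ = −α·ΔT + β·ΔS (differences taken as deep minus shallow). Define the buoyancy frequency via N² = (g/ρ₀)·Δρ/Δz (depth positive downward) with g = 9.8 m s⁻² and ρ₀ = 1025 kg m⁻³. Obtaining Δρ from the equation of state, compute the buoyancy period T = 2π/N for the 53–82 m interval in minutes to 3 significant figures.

ΔT = -3.9 K, ΔS = +0.88 psu (deep − shallow).
Δρ/ρ₀ = −αΔT + βΔS = 5.85 × 10⁻⁴ + 6.952 × 10⁻⁴ = 1.2802 × 10⁻³, so Δρ ≈ 1.312 kg m⁻³.
N² = (g/ρ₀)·Δρ/Δz = g·(Δρ/ρ₀)/Δz = 9.8 × 1.2802 × 10⁻³ / 29 = 4.3262 × 10⁻⁴ s⁻².
N = √(4.3262 × 10⁻⁴) = 0.020800 rad s⁻¹ → T = 2π/N = 302.08 s = 5.0347 min ≈ 5.03 min.

5.03 min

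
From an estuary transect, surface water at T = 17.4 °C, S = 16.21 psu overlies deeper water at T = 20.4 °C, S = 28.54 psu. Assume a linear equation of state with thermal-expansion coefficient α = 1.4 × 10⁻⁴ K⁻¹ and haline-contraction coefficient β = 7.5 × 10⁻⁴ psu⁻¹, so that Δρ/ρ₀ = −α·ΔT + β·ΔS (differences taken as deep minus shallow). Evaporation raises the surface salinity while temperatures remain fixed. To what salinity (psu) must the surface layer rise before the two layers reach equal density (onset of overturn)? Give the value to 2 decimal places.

27.98 psu

Neutral buoyancy requires −α(T_deep − T_surf) + β(S_deep − S_surf′) = 0.
S_surf′ = S_deep − (α/β)·ΔT = 28.54 − (1.4 × 10⁻⁴/7.5 × 10⁻⁴)·(+3.0) = 27.9800 psu.
Increase required: 27.9800 − 16.21 = 11.7700 psu.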